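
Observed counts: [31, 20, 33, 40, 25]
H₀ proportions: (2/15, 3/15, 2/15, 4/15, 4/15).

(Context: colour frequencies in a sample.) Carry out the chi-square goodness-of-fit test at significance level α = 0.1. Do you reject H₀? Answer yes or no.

n = 149; E_i = n·p_i = [19.87, 29.80, 19.87, 39.73, 39.73]
χ² = (31−19.87)²/19.87 + (20−29.80)²/29.80 + (33−19.87)²/19.87 + (40−39.73)²/39.73 + (25−39.73)²/39.73 = 23.6091
df = 4
p-value (upper-tail) = 0.00010
At α=0.1: p < α → reject H₀

reject H₀: yes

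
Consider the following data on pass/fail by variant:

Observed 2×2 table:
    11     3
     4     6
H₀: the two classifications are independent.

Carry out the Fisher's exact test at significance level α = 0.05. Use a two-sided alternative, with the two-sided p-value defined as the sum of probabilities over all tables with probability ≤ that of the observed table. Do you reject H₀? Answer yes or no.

reject H₀: no

Margins: r₁=14, r₂=10, c₁=15, c₂=9, n=24
p_obs = C(14,11)·C(10,4)/C(24,15); sum pmf over tables with pmf ≤ p_obs
p-value (two-sided) = 0.09180
At α=0.05: p ≥ α → fail to reject H₀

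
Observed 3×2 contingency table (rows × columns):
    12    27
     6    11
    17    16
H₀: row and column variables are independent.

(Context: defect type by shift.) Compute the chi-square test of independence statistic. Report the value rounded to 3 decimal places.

test statistic = 3.367

Row totals [39, 17, 33], col totals [35, 54], n=89
χ² = (12−15.34)²/15.34 + (27−23.66)²/23.66 + (6−6.69)²/6.69 + (11−10.31)²/10.31 + (17−12.98)²/12.98 + (16−20.02)²/20.02 = 3.3674
df = 2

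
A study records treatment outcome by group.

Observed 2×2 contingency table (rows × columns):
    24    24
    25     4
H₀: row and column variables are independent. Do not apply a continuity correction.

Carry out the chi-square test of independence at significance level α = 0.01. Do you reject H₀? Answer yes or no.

reject H₀: yes

Row totals [48, 29], col totals [49, 28], n=77
χ² = (24−30.55)²/30.55 + (24−17.45)²/17.45 + (25−18.45)²/18.45 + (4−10.55)²/10.55 = 10.2414
df = 1
p-value (upper-tail) = 0.00137
At α=0.01: p < α → reject H₀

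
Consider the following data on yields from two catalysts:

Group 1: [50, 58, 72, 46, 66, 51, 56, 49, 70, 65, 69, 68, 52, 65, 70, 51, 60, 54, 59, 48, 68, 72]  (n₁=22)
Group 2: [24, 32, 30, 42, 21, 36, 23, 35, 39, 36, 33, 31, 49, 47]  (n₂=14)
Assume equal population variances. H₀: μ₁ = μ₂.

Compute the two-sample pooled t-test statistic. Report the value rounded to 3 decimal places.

test statistic = 8.737

x̄₁=59.955, s₁=8.802, n₁=22
x̄₂=34.143, s₂=8.374, n₂=14
s_p² = [21·8.802² + 13·8.374²]/34 = 74.6667
SE = √(s_p²·(1/22+1/14)) = 2.9542
t = (59.955−34.143)/2.9542 = 8.7373
df = 34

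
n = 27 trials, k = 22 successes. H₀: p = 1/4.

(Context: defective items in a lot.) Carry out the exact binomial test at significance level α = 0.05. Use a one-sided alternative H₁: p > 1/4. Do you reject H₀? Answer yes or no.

Exact binomial: n=27, k=22, p₀=1/4=0.2500
P(X≥22) from Σ C(n,i)·p₀^i·(1−p₀)^(n−i)
p-value (one-sided, H₁ greater) = 0.00000
At α=0.05: p < α → reject H₀

reject H₀: yes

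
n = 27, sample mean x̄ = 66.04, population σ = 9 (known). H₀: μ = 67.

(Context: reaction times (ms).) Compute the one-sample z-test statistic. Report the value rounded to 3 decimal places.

SE = σ/√n = 9/√27 = 1.7321
z = (x̄−μ₀)/SE = (66.04−67)/1.7321 = -0.5543

test statistic = -0.554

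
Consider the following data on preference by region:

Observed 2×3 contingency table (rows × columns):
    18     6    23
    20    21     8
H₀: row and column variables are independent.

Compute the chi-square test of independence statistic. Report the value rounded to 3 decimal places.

Row totals [47, 49], col totals [38, 27, 31], n=96
χ² = (18−18.60)²/18.60 + (6−13.22)²/13.22 + (23−15.18)²/15.18 + (20−19.40)²/19.40 + (21−13.78)²/13.78 + (8−15.82)²/15.82 = 15.6618
df = 2

test statistic = 15.662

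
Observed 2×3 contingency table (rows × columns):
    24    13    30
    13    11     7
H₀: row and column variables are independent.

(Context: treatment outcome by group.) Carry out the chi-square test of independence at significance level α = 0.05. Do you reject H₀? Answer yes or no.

Row totals [67, 31], col totals [37, 24, 37], n=98
χ² = (24−25.30)²/25.30 + (13−16.41)²/16.41 + (30−25.30)²/25.30 + (13−11.70)²/11.70 + (11−7.59)²/7.59 + (7−11.70)²/11.70 = 5.2132
df = 2
p-value (upper-tail) = 0.07378
At α=0.05: p ≥ α → fail to reject H₀

reject H₀: no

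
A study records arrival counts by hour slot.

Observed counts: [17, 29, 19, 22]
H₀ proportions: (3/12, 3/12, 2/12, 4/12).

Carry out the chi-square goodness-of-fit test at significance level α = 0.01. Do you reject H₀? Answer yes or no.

reject H₀: no

n = 87; E_i = n·p_i = [21.75, 21.75, 14.50, 29.00]
χ² = (17−21.75)²/21.75 + (29−21.75)²/21.75 + (19−14.50)²/14.50 + (22−29.00)²/29.00 = 6.5402
df = 3
p-value (upper-tail) = 0.08809
At α=0.01: p ≥ α → fail to reject H₀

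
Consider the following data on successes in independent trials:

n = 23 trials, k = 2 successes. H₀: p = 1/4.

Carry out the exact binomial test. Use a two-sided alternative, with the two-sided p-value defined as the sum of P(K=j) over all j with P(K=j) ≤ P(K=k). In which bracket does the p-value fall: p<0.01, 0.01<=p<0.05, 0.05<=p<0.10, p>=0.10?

Exact binomial: n=23, k=2, p₀=1/4=0.2500
P(X=j) = C(n,j)·p₀^j·(1−p₀)^(n−j); p = Σ P(X=j) over j with P(X=j) ≤ P(X=2)
p-value (two-sided) = 0.08998
→ bracket: 0.05<=p<0.10

p-value bracket: 0.05<=p<0.10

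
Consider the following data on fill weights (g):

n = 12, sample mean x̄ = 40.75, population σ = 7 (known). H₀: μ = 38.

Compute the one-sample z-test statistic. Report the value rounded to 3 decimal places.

SE = σ/√n = 7/√12 = 2.0207
z = (x̄−μ₀)/SE = (40.75−38)/2.0207 = 1.3609

test statistic = 1.361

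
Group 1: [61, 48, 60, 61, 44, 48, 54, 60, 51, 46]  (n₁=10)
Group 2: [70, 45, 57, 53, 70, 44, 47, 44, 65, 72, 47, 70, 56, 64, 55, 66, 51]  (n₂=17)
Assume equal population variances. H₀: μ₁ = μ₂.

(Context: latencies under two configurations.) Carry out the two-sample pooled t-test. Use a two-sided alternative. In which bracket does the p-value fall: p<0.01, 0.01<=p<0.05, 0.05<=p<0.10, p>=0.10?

x̄₁=53.300, s₁=6.750, n₁=10
x̄₂=57.412, s₂=10.192, n₂=17
s_p² = [9·6.750² + 16·10.192²]/25 = 82.8887
SE = √(s_p²·(1/10+1/17)) = 3.6283
t = (53.300−57.412)/3.6283 = -1.1332
df = 25
p-value (two-sided) = 0.26786
→ bracket: p>=0.10

p-value bracket: p>=0.10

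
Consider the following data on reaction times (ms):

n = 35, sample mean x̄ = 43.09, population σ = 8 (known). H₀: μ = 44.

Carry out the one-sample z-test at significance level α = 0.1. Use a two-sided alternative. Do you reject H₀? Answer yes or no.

reject H₀: no

SE = σ/√n = 8/√35 = 1.3522
z = (x̄−μ₀)/SE = (43.09−44)/1.3522 = -0.6730
p-value (two-sided) = 0.50098
At α=0.1: p ≥ α → fail to reject H₀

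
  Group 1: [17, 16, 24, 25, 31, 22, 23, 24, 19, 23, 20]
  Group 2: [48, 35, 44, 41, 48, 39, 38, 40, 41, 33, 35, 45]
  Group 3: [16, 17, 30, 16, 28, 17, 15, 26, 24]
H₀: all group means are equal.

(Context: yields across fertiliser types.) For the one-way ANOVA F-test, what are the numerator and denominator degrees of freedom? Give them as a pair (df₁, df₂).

k = 3 groups, N = 32 total
df = (k−1, N−k) = (3−1, 32−3) = (2, 29)

degrees of freedom = [2, 29]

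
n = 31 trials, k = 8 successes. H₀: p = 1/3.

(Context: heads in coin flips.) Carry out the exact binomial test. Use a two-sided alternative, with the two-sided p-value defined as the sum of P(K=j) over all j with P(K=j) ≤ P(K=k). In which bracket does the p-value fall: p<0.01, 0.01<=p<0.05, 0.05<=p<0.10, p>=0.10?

Exact binomial: n=31, k=8, p₀=1/3=0.3333
P(X=j) = C(n,j)·p₀^j·(1−p₀)^(n−j); p = Σ P(X=j) over j with P(X=j) ≤ P(X=8)
p-value (two-sided) = 0.44899
→ bracket: p>=0.10

p-value bracket: p>=0.10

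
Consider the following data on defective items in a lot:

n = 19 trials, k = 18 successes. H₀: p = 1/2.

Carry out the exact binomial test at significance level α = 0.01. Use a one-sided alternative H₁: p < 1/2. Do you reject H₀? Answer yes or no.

reject H₀: no

Exact binomial: n=19, k=18, p₀=1/2=0.5000
P(X≤18) from Σ C(n,i)·p₀^i·(1−p₀)^(n−i)
p-value (one-sided, H₁ less) = 1.00000
At α=0.01: p ≥ α → fail to reject H₀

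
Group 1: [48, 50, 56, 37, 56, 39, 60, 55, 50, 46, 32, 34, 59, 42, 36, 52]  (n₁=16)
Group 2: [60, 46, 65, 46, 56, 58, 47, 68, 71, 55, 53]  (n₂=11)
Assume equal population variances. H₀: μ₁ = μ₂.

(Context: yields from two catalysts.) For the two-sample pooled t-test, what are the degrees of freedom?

degrees of freedom = 25

df = n₁ + n₂ − 2 = 16 + 11 − 2 = 25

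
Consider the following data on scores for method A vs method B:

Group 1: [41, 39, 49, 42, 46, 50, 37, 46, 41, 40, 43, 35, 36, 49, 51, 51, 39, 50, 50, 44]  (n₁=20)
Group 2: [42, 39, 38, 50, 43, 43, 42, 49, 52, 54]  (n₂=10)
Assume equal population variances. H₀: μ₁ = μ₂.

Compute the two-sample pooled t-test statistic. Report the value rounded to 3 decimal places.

test statistic = -0.593

x̄₁=43.950, s₁=5.365, n₁=20
x̄₂=45.200, s₂=5.594, n₂=10
s_p² = [19·5.365² + 9·5.594²]/28 = 29.5911
SE = √(s_p²·(1/20+1/10)) = 2.1068
t = (43.950−45.200)/2.1068 = -0.5933
df = 28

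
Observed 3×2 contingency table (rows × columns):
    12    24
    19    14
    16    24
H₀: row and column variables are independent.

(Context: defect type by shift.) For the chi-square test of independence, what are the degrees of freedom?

df = (r−1)(c−1) = (3−1)·(2−1) = 2

degrees of freedom = 2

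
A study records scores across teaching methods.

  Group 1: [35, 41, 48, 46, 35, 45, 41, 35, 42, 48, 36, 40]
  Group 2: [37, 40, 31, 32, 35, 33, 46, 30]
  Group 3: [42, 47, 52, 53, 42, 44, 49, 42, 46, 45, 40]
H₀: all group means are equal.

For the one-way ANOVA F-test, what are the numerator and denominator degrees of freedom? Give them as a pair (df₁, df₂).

k = 3 groups, N = 31 total
df = (k−1, N−k) = (3−1, 31−3) = (2, 28)

degrees of freedom = [2, 28]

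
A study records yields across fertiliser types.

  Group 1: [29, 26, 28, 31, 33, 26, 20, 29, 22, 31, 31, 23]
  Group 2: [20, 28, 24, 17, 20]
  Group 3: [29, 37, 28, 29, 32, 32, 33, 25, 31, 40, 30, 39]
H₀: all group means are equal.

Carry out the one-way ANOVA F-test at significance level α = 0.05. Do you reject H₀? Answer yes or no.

reject H₀: yes

Group means [27.42, 21.80, 32.08], grand mean 28.379
SSB = Σnᵢ(x̄ᵢ−x̄)² = 392.194; SSW = ΣΣ(x−x̄ᵢ)² = 482.633
MSB = 392.194/2 = 196.0971; MSW = 482.633/26 = 18.5628
F = MSB/MSW = 10.5640
df = (2, 26)
p-value (upper-tail) = 0.00044
At α=0.05: p < α → reject H₀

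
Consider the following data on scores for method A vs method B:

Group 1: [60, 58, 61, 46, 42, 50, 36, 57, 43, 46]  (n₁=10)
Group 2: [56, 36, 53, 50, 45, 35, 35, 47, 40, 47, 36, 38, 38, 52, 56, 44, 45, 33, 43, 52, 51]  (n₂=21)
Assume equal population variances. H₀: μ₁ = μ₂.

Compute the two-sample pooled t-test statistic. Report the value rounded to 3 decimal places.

test statistic = 1.837

x̄₁=49.900, s₁=8.660, n₁=10
x̄₂=44.381, s₂=7.413, n₂=21
s_p² = [9·8.660² + 20·7.413²]/29 = 61.1673
SE = √(s_p²·(1/10+1/21)) = 3.0049
t = (49.900−44.381)/3.0049 = 1.8367
df = 29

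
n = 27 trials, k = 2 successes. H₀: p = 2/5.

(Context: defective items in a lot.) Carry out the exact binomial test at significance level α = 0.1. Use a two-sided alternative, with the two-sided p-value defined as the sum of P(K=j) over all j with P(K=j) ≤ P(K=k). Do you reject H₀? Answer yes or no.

Exact binomial: n=27, k=2, p₀=2/5=0.4000
P(X=j) = C(n,j)·p₀^j·(1−p₀)^(n−j); p = Σ P(X=j) over j with P(X=j) ≤ P(X=2)
p-value (two-sided) = 0.00025
At α=0.1: p < α → reject H₀

reject H₀: yes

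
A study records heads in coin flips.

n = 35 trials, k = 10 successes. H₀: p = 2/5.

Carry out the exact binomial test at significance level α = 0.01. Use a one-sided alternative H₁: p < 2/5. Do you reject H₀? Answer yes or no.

Exact binomial: n=35, k=10, p₀=2/5=0.4000
P(X≤10) from Σ C(n,i)·p₀^i·(1−p₀)^(n−i)
p-value (one-sided, H₁ less) = 0.11225
At α=0.01: p ≥ α → fail to reject H₀

reject H₀: no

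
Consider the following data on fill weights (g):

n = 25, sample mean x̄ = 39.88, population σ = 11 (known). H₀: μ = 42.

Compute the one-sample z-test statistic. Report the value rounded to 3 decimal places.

test statistic = -0.964

SE = σ/√n = 11/√25 = 2.2000
z = (x̄−μ₀)/SE = (39.88−42)/2.2000 = -0.9636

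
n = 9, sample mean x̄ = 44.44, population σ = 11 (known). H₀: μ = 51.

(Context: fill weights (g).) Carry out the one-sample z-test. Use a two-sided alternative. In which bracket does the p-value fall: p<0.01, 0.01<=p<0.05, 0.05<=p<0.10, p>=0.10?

p-value bracket: 0.05<=p<0.10

SE = σ/√n = 11/√9 = 3.6667
z = (x̄−μ₀)/SE = (44.44−51)/3.6667 = -1.7891
p-value (two-sided) = 0.07360
→ bracket: 0.05<=p<0.10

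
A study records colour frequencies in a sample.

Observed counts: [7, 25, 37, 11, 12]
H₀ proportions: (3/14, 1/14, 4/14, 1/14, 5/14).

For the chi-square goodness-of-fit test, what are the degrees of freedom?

df = k − 1 = 5 − 1 = 4

degrees of freedom = 4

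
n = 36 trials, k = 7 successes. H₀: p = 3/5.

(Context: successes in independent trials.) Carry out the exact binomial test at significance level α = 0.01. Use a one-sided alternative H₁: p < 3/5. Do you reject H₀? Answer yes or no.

Exact binomial: n=36, k=7, p₀=3/5=0.6000
P(X≤7) from Σ C(n,i)·p₀^i·(1−p₀)^(n−i)
p-value (one-sided, H₁ less) = 0.00000
At α=0.01: p < α → reject H₀

reject H₀: yes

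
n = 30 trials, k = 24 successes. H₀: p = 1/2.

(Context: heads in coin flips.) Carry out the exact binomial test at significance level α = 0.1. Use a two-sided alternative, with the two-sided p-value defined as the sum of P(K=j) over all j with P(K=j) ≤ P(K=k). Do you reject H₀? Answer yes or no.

Exact binomial: n=30, k=24, p₀=1/2=0.5000
P(X=j) = C(n,j)·p₀^j·(1−p₀)^(n−j); p = Σ P(X=j) over j with P(X=j) ≤ P(X=24)
p-value (two-sided) = 0.00143
At α=0.1: p < α → reject H₀

reject H₀: yes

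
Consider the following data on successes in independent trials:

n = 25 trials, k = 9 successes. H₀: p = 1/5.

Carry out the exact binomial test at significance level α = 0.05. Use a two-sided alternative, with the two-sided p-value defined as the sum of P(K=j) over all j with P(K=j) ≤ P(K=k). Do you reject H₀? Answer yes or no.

reject H₀: no

Exact binomial: n=25, k=9, p₀=1/5=0.2000
P(X=j) = C(n,j)·p₀^j·(1−p₀)^(n−j); p = Σ P(X=j) over j with P(X=j) ≤ P(X=9)
p-value (two-sided) = 0.07416
At α=0.05: p ≥ α → fail to reject H₀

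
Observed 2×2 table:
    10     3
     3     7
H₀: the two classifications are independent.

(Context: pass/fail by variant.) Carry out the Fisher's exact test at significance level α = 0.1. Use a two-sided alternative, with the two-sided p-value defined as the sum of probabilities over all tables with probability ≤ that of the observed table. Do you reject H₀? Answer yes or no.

Margins: r₁=13, r₂=10, c₁=13, c₂=10, n=23
p_obs = C(13,10)·C(10,3)/C(23,13); sum pmf over tables with pmf ≤ p_obs
p-value (two-sided) = 0.03968
At α=0.1: p < α → reject H₀

reject H₀: yes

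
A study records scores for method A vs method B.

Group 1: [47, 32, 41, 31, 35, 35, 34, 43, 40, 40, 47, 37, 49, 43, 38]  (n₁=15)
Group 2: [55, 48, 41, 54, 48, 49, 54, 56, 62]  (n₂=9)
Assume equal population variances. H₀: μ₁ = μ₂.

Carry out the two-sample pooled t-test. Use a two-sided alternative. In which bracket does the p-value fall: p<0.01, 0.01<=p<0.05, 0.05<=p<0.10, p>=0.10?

x̄₁=39.467, s₁=5.592, n₁=15
x̄₂=51.889, s₂=6.071, n₂=9
s_p² = [14·5.592² + 8·6.071²]/22 = 33.3010
SE = √(s_p²·(1/15+1/9)) = 2.4331
t = (39.467−51.889)/2.4331 = -5.1054
df = 22
p-value (two-sided) = 0.00004
→ bracket: p<0.01

p-value bracket: p<0.01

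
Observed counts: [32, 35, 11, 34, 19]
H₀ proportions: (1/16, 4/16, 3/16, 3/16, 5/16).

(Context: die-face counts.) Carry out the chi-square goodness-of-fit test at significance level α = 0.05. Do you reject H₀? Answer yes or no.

reject H₀: yes

n = 131; E_i = n·p_i = [8.19, 32.75, 24.56, 24.56, 40.94]
χ² = (32−8.19)²/8.19 + (35−32.75)²/32.75 + (11−24.56)²/24.56 + (34−24.56)²/24.56 + (19−40.94)²/40.94 = 92.2814
df = 4
p-value (upper-tail) = 0.00000
At α=0.05: p < α → reject H₀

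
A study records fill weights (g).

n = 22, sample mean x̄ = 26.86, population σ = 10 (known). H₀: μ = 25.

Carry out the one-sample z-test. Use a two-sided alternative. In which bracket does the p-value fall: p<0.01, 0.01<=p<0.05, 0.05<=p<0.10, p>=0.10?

p-value bracket: p>=0.10

SE = σ/√n = 10/√22 = 2.1320
z = (x̄−μ₀)/SE = (26.86−25)/2.1320 = 0.8724
p-value (two-sided) = 0.38298
→ bracket: p>=0.10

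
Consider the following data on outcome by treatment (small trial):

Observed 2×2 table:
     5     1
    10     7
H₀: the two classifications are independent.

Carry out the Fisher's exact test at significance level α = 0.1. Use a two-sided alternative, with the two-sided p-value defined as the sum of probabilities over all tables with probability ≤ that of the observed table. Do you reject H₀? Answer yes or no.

reject H₀: no

Margins: r₁=6, r₂=17, c₁=15, c₂=8, n=23
p_obs = C(6,5)·C(17,10)/C(23,15); sum pmf over tables with pmf ≤ p_obs
p-value (two-sided) = 0.36898
At α=0.1: p ≥ α → fail to reject H₀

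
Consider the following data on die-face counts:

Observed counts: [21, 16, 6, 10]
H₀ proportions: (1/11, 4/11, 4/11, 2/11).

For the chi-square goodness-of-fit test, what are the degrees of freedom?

df = k − 1 = 4 − 1 = 3

degrees of freedom = 3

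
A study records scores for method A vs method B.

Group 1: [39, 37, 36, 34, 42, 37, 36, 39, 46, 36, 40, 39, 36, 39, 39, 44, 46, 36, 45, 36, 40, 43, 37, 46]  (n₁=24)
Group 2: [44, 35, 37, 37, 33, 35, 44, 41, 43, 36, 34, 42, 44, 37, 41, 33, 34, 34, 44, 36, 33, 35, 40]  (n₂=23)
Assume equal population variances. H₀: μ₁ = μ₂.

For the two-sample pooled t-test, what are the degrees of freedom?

df = n₁ + n₂ − 2 = 24 + 23 − 2 = 45

degrees of freedom = 45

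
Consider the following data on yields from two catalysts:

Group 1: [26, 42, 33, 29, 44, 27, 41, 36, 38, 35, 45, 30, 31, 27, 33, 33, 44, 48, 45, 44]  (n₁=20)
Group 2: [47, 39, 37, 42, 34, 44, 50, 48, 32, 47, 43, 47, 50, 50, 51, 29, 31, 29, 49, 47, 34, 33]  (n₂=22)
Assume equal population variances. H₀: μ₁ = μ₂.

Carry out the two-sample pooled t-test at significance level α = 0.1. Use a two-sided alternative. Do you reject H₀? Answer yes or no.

x̄₁=36.550, s₁=7.097, n₁=20
x̄₂=41.500, s₂=7.744, n₂=22
s_p² = [19·7.097² + 21·7.744²]/40 = 55.4112
SE = √(s_p²·(1/20+1/22)) = 2.2998
t = (36.550−41.500)/2.2998 = -2.1523
df = 40
p-value (two-sided) = 0.03746
At α=0.1: p < α → reject H₀

reject H₀: yes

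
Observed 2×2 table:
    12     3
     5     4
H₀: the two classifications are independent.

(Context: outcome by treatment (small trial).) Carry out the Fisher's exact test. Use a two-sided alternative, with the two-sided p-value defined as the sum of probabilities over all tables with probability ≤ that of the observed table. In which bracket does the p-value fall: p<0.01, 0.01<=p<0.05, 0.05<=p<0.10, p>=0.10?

Margins: r₁=15, r₂=9, c₁=17, c₂=7, n=24
p_obs = C(15,12)·C(9,5)/C(24,17); sum pmf over tables with pmf ≤ p_obs
p-value (two-sided) = 0.35636
→ bracket: p>=0.10

p-value bracket: p>=0.10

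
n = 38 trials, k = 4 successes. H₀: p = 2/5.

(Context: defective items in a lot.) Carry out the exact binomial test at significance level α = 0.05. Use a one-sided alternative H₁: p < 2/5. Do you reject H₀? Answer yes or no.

reject H₀: yes

Exact binomial: n=38, k=4, p₀=2/5=0.4000
P(X≤4) from Σ C(n,i)·p₀^i·(1−p₀)^(n−i)
p-value (one-sided, H₁ less) = 0.00006
At α=0.05: p < α → reject H₀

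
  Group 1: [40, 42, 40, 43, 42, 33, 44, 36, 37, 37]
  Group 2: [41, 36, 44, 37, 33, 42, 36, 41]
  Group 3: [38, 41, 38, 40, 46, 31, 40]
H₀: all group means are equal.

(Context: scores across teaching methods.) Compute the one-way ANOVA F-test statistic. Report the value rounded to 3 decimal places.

test statistic = 0.062

Group means [39.40, 38.75, 39.14], grand mean 39.120
SSB = Σnᵢ(x̄ᵢ−x̄)² = 1.883; SSW = ΣΣ(x−x̄ᵢ)² = 332.757
MSB = 1.883/2 = 0.9414; MSW = 332.757/22 = 15.1253
F = MSB/MSW = 0.0622
df = (2, 22)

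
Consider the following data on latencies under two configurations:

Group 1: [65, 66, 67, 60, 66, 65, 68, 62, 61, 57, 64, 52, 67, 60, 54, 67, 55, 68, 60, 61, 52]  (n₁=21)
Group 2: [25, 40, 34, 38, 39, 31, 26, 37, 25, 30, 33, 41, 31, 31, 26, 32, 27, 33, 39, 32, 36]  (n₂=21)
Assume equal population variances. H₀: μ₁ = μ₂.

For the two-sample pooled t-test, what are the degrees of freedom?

degrees of freedom = 40

df = n₁ + n₂ − 2 = 21 + 21 − 2 = 40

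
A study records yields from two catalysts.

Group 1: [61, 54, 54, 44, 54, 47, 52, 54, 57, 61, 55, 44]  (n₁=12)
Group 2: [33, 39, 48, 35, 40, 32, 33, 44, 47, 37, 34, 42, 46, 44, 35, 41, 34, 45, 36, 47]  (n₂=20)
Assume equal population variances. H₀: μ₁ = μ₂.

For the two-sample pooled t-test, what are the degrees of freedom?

df = n₁ + n₂ − 2 = 12 + 20 − 2 = 30

degrees of freedom = 30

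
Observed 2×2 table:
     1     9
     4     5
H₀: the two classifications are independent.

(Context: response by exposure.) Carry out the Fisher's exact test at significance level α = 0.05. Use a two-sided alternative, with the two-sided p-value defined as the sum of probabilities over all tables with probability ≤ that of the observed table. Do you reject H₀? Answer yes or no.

Margins: r₁=10, r₂=9, c₁=5, c₂=14, n=19
p_obs = C(10,1)·C(9,4)/C(19,5); sum pmf over tables with pmf ≤ p_obs
p-value (two-sided) = 0.14087
At α=0.05: p ≥ α → fail to reject H₀

reject H₀: no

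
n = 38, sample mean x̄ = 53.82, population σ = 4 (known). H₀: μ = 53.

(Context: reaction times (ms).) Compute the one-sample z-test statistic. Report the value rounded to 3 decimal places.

SE = σ/√n = 4/√38 = 0.6489
z = (x̄−μ₀)/SE = (53.82−53)/0.6489 = 1.2637

test statistic = 1.264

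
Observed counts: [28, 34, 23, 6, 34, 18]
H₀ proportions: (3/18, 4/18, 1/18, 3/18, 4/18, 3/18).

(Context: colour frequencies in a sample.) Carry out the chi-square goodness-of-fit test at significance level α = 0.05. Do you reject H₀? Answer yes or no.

n = 143; E_i = n·p_i = [23.83, 31.78, 7.94, 23.83, 31.78, 23.83]
χ² = (28−23.83)²/23.83 + (34−31.78)²/31.78 + (23−7.94)²/7.94 + (6−23.83)²/23.83 + (34−31.78)²/31.78 + (18−23.83)²/23.83 = 44.3427
df = 5
p-value (upper-tail) = 0.00000
At α=0.05: p < α → reject H₀

reject H₀: yes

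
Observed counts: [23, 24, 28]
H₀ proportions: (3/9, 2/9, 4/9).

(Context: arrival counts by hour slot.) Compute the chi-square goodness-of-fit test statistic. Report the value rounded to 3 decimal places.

n = 75; E_i = n·p_i = [25.00, 16.67, 33.33]
χ² = (23−25.00)²/25.00 + (24−16.67)²/16.67 + (28−33.33)²/33.33 = 4.2400
df = 2

test statistic = 4.240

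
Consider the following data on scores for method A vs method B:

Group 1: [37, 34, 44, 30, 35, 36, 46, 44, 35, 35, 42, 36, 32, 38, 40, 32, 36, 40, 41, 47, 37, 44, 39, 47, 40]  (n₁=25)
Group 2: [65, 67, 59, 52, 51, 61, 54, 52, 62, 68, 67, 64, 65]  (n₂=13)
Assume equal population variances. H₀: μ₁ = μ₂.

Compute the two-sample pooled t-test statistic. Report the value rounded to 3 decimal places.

x̄₁=38.680, s₁=4.802, n₁=25
x̄₂=60.538, s₂=6.293, n₂=13
s_p² = [24·4.802² + 12·6.293²]/36 = 28.5742
SE = √(s_p²·(1/25+1/13)) = 1.8278
t = (38.680−60.538)/1.8278 = -11.9587
df = 36

test statistic = -11.959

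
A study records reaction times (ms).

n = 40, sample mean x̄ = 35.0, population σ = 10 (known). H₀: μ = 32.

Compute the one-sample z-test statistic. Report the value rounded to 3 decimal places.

test statistic = 1.897

SE = σ/√n = 10/√40 = 1.5811
z = (x̄−μ₀)/SE = (35.0−32)/1.5811 = 1.8974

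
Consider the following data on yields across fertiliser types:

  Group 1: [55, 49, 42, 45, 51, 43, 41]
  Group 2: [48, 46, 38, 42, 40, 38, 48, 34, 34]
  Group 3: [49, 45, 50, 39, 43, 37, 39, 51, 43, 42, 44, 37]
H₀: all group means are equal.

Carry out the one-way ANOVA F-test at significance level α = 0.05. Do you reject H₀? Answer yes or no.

Group means [46.57, 40.89, 43.25], grand mean 43.321
SSB = Σnᵢ(x̄ᵢ−x̄)² = 127.254; SSW = ΣΣ(x−x̄ᵢ)² = 662.853
MSB = 127.254/2 = 63.6270; MSW = 662.853/25 = 26.5141
F = MSB/MSW = 2.3997
df = (2, 25)
p-value (upper-tail) = 0.11134
At α=0.05: p ≥ α → fail to reject H₀

reject H₀: no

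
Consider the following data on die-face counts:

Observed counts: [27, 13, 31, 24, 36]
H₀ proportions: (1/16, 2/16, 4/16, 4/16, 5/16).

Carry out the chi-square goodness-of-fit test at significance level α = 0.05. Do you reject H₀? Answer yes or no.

reject H₀: yes

n = 131; E_i = n·p_i = [8.19, 16.38, 32.75, 32.75, 40.94]
χ² = (27−8.19)²/8.19 + (13−16.38)²/16.38 + (31−32.75)²/32.75 + (24−32.75)²/32.75 + (36−40.94)²/40.94 = 46.9481
df = 4
p-value (upper-tail) = 0.00000
At α=0.05: p < α → reject H₀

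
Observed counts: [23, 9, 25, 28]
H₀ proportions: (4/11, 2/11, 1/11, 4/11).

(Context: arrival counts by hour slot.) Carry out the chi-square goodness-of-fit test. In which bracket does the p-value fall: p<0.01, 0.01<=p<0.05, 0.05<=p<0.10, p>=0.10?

n = 85; E_i = n·p_i = [30.91, 15.45, 7.73, 30.91]
χ² = (23−30.91)²/30.91 + (9−15.45)²/15.45 + (25−7.73)²/7.73 + (28−30.91)²/30.91 = 43.6029
df = 3
p-value (upper-tail) = 0.00000
→ bracket: p<0.01

p-value bracket: p<0.01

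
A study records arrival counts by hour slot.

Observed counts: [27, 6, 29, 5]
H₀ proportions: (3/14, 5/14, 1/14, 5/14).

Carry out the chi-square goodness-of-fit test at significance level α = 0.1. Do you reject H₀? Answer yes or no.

n = 67; E_i = n·p_i = [14.36, 23.93, 4.79, 23.93]
χ² = (27−14.36)²/14.36 + (6−23.93)²/23.93 + (29−4.79)²/4.79 + (5−23.93)²/23.93 = 162.0567
df = 3
p-value (upper-tail) = 0.00000
At α=0.1: p < α → reject H₀

reject H₀: yes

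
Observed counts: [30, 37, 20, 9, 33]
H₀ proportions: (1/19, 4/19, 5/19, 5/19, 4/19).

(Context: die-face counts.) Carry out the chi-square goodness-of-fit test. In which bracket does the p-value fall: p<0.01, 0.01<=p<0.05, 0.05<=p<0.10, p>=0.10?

n = 129; E_i = n·p_i = [6.79, 27.16, 33.95, 33.95, 27.16]
χ² = (30−6.79)²/6.79 + (37−27.16)²/27.16 + (20−33.95)²/33.95 + (9−33.95)²/33.95 + (33−27.16)²/27.16 = 108.2349
df = 4
p-value (upper-tail) = 0.00000
→ bracket: p<0.01

p-value bracket: p<0.01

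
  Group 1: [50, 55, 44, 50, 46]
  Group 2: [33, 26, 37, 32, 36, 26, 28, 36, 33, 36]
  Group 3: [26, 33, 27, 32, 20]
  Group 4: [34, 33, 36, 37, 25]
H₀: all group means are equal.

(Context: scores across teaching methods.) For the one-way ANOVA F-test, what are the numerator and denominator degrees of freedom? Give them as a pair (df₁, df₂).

degrees of freedom = [3, 21]

k = 4 groups, N = 25 total
df = (k−1, N−k) = (4−1, 25−4) = (3, 21)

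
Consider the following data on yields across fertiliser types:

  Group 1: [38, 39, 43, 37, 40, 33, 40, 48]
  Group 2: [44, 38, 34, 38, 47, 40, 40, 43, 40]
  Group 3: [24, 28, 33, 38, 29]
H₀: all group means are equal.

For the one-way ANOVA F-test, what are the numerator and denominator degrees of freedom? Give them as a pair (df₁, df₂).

k = 3 groups, N = 22 total
df = (k−1, N−k) = (3−1, 22−3) = (2, 19)

degrees of freedom = [2, 19]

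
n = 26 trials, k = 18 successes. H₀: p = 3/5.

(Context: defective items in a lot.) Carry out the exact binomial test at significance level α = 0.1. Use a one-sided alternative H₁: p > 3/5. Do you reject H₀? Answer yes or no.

reject H₀: no

Exact binomial: n=26, k=18, p₀=3/5=0.6000
P(X≥18) from Σ C(n,i)·p₀^i·(1−p₀)^(n−i)
p-value (one-sided, H₁ greater) = 0.22554
At α=0.1: p ≥ α → fail to reject H₀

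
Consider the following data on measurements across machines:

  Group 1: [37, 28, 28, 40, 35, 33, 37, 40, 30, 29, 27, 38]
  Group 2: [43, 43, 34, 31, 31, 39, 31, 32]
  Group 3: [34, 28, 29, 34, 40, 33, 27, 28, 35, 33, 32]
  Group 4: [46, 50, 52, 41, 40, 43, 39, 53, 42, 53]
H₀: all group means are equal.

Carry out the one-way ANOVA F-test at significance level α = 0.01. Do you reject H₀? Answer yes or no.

Group means [33.50, 35.50, 32.09, 45.90], grand mean 36.537
SSB = Σnᵢ(x̄ᵢ−x̄)² = 1213.386; SSW = ΣΣ(x−x̄ᵢ)² = 900.809
MSB = 1213.386/3 = 404.4620; MSW = 900.809/37 = 24.3462
F = MSB/MSW = 16.6129
df = (3, 37)
p-value (upper-tail) = 0.00000
At α=0.01: p < α → reject H₀

reject H₀: yes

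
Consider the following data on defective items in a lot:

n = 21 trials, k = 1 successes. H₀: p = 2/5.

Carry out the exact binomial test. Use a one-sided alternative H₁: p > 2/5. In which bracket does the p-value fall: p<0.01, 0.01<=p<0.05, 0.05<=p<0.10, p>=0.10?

Exact binomial: n=21, k=1, p₀=2/5=0.4000
P(X≥1) from Σ C(n,i)·p₀^i·(1−p₀)^(n−i)
p-value (one-sided, H₁ greater) = 0.99998
→ bracket: p>=0.10

p-value bracket: p>=0.10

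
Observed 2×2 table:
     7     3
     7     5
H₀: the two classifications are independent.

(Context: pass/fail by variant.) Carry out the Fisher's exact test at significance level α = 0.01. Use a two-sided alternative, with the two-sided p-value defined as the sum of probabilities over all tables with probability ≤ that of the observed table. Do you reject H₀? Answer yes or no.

reject H₀: no

Margins: r₁=10, r₂=12, c₁=14, c₂=8, n=22
p_obs = C(10,7)·C(12,7)/C(22,14); sum pmf over tables with pmf ≤ p_obs
p-value (two-sided) = 0.67492
At α=0.01: p ≥ α → fail to reject H₀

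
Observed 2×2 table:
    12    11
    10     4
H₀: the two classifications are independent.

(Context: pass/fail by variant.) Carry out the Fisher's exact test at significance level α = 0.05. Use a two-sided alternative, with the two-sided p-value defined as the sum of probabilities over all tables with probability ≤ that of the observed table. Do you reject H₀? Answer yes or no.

reject H₀: no

Margins: r₁=23, r₂=14, c₁=22, c₂=15, n=37
p_obs = C(23,12)·C(14,10)/C(37,22); sum pmf over tables with pmf ≤ p_obs
p-value (two-sided) = 0.31364
At α=0.05: p ≥ α → fail to reject H₀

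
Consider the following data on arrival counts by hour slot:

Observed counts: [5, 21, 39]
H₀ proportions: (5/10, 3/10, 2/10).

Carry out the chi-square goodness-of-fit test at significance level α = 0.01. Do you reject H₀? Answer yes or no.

reject H₀: yes

n = 65; E_i = n·p_i = [32.50, 19.50, 13.00]
χ² = (5−32.50)²/32.50 + (21−19.50)²/19.50 + (39−13.00)²/13.00 = 75.3846
df = 2
p-value (upper-tail) = 0.00000
At α=0.01: p < α → reject H₀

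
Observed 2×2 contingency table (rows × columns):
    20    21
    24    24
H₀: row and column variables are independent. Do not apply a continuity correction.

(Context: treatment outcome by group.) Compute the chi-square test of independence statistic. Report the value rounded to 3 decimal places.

test statistic = 0.013

Row totals [41, 48], col totals [44, 45], n=89
χ² = (20−20.27)²/20.27 + (21−20.73)²/20.73 + (24−23.73)²/23.73 + (24−24.27)²/24.27 = 0.0132
df = 1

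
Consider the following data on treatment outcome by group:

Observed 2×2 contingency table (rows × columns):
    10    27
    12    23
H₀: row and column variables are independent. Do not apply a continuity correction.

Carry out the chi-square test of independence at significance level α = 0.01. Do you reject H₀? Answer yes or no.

reject H₀: no

Row totals [37, 35], col totals [22, 50], n=72
χ² = (10−11.31)²/11.31 + (27−25.69)²/25.69 + (12−10.69)²/10.69 + (23−24.31)²/24.31 = 0.4466
df = 1
p-value (upper-tail) = 0.50395
At α=0.01: p ≥ α → fail to reject H₀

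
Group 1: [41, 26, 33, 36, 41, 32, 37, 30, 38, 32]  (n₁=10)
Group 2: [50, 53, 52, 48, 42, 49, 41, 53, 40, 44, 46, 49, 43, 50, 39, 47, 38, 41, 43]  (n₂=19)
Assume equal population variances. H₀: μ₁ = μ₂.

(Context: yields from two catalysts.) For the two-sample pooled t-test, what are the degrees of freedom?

degrees of freedom = 27

df = n₁ + n₂ − 2 = 10 + 19 − 2 = 27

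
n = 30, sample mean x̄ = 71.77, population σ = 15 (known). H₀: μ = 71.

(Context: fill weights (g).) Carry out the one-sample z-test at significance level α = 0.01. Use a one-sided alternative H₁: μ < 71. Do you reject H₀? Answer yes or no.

SE = σ/√n = 15/√30 = 2.7386
z = (x̄−μ₀)/SE = (71.77−71)/2.7386 = 0.2812
p-value (one-sided, H₁ less) = 0.61071
At α=0.01: p ≥ α → fail to reject H₀

reject H₀: no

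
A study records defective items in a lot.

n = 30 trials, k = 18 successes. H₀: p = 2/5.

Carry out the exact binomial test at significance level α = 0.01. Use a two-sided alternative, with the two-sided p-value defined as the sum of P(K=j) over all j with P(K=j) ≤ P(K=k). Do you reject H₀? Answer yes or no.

reject H₀: no

Exact binomial: n=30, k=18, p₀=2/5=0.4000
P(X=j) = C(n,j)·p₀^j·(1−p₀)^(n−j); p = Σ P(X=j) over j with P(X=j) ≤ P(X=18)
p-value (two-sided) = 0.03842
At α=0.01: p ≥ α → fail to reject H₀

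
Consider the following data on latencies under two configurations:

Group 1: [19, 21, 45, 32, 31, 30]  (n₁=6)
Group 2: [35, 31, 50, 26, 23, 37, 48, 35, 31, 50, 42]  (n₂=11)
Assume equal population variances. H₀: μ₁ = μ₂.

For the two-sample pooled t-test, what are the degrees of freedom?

df = n₁ + n₂ − 2 = 6 + 11 − 2 = 15

degrees of freedom = 15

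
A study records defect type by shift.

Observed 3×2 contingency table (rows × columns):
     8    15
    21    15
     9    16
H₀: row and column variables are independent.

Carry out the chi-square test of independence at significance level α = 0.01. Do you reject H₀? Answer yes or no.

Row totals [23, 36, 25], col totals [38, 46], n=84
χ² = (8−10.40)²/10.40 + (15−12.60)²/12.60 + (21−16.29)²/16.29 + (15−19.71)²/19.71 + (9−11.31)²/11.31 + (16−13.69)²/13.69 = 4.3682
df = 2
p-value (upper-tail) = 0.11258
At α=0.01: p ≥ α → fail to reject H₀

reject H₀: no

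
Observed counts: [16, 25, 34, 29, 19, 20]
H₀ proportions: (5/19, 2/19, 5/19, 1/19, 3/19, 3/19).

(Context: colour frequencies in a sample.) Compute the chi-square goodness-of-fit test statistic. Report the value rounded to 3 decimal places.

test statistic = 81.488

n = 143; E_i = n·p_i = [37.63, 15.05, 37.63, 7.53, 22.58, 22.58]
χ² = (16−37.63)²/37.63 + (25−15.05)²/15.05 + (34−37.63)²/37.63 + (29−7.53)²/7.53 + (19−22.58)²/22.58 + (20−22.58)²/22.58 = 81.4879
df = 5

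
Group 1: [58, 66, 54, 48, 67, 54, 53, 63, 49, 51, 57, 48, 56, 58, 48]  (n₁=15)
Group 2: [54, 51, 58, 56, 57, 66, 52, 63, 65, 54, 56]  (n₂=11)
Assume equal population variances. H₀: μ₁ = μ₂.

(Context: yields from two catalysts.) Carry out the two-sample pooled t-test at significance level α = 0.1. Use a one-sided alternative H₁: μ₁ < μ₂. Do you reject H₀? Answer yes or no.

reject H₀: no

x̄₁=55.333, s₁=6.298, n₁=15
x̄₂=57.455, s₂=5.106, n₂=11
s_p² = [14·6.298² + 10·5.106²]/24 = 34.0025
SE = √(s_p²·(1/15+1/11)) = 2.3147
t = (55.333−57.455)/2.3147 = -0.9164
df = 24
p-value (one-sided, H₁ less) = 0.18429
At α=0.1: p ≥ α → fail to reject H₀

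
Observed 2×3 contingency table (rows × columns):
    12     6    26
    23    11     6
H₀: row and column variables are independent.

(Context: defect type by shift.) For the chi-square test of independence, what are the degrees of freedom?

df = (r−1)(c−1) = (2−1)·(3−1) = 2

degrees of freedom = 2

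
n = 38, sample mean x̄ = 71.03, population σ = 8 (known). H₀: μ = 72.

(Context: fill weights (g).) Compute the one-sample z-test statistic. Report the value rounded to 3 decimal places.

SE = σ/√n = 8/√38 = 1.2978
z = (x̄−μ₀)/SE = (71.03−72)/1.2978 = -0.7474

test statistic = -0.747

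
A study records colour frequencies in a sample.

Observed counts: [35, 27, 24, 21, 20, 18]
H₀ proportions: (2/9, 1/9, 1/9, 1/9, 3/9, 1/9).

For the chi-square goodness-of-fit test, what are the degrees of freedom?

degrees of freedom = 5

df = k − 1 = 6 − 1 = 5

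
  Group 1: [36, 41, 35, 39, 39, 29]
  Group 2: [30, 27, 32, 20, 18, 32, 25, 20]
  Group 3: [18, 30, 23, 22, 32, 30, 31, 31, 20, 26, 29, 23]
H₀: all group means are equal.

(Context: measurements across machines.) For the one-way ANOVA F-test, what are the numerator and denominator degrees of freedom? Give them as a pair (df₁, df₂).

degrees of freedom = [2, 23]

k = 3 groups, N = 26 total
df = (k−1, N−k) = (3−1, 26−3) = (2, 23)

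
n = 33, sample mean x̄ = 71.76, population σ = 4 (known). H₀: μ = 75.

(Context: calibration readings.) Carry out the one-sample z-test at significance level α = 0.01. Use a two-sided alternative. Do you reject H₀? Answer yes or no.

reject H₀: yes

SE = σ/√n = 4/√33 = 0.6963
z = (x̄−μ₀)/SE = (71.76−75)/0.6963 = -4.6531
p-value (two-sided) = 0.00000
At α=0.01: p < α → reject H₀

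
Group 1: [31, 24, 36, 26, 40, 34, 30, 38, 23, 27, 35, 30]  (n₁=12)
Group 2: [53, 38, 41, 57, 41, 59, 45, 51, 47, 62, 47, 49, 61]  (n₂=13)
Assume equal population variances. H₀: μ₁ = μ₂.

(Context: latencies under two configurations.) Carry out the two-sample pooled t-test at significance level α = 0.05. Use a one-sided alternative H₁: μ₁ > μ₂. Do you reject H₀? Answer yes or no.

x̄₁=31.167, s₁=5.524, n₁=12
x̄₂=50.077, s₂=7.932, n₂=13
s_p² = [11·5.524² + 12·7.932²]/23 = 47.4169
SE = √(s_p²·(1/12+1/13)) = 2.7566
t = (31.167−50.077)/2.7566 = -6.8600
df = 23
p-value (one-sided, H₁ greater) = 1.00000
At α=0.05: p ≥ α → fail to reject H₀

reject H₀: no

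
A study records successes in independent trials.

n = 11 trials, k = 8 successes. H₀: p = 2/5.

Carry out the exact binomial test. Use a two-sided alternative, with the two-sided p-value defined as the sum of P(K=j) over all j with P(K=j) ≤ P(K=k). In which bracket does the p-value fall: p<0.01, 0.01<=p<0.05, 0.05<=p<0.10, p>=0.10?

p-value bracket: 0.01<=p<0.05

Exact binomial: n=11, k=8, p₀=2/5=0.4000
P(X=j) = C(n,j)·p₀^j·(1−p₀)^(n−j); p = Σ P(X=j) over j with P(X=j) ≤ P(X=8)
p-value (two-sided) = 0.03291
→ bracket: 0.01<=p<0.05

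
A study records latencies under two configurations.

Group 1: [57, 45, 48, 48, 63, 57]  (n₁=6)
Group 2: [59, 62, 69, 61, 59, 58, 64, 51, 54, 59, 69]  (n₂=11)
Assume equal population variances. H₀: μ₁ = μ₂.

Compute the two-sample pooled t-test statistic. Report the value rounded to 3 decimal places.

test statistic = -2.424

x̄₁=53.000, s₁=7.014, n₁=6
x̄₂=60.455, s₂=5.520, n₂=11
s_p² = [5·7.014² + 10·5.520²]/15 = 36.7152
SE = √(s_p²·(1/6+1/11)) = 3.0752
t = (53.000−60.455)/3.0752 = -2.4241
df = 15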